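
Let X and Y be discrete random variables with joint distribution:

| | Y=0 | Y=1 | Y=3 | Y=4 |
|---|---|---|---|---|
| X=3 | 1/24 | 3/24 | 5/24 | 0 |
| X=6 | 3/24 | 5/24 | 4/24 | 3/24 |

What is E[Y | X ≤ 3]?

2

P(X ≤ 3) = 3/8.
Σ Y·P over the event = 0·(1/24) + 1·(3/24) + 3·(5/24) = 3/4.
E[Y | X ≤ 3] = (3/4) / (3/8) = 2.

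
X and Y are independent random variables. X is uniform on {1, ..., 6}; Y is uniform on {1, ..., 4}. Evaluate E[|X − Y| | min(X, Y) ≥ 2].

23/15

P(min(X, Y) ≥ 2) = 5/8.
Summing |X−Y|·P(x,y) over outcomes with min(X, Y) ≥ 2 gives 23/24.
E[|X − Y| | min(X, Y) ≥ 2] = (23/24) / (5/8) = 23/15.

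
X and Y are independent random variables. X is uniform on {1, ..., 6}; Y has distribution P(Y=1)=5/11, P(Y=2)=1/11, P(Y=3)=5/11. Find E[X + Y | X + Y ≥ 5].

291/44

P(X + Y ≥ 5) = 2/3.
Summing (X+Y)·P(x,y) over outcomes with X + Y ≥ 5 gives 97/22.
E[X + Y | X + Y ≥ 5] = (97/22) / (2/3) = 291/44.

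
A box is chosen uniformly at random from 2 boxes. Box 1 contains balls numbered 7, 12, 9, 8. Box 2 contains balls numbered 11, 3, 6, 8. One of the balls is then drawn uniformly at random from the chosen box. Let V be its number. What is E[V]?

8

E[V | box 1] = (7+12+9+8)/4 = 9.
E[V | box 2] = (11+3+6+8)/4 = 7.
E[V] = (1/2)·(9) + (1/2)·(7) = 8.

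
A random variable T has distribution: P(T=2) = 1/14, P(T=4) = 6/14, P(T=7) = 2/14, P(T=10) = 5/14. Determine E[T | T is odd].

P(T is odd) = 1/7.
Σ over the event: 7·1/7 = 1.
E[T | T is odd] = (1) / (1/7) = 7.

7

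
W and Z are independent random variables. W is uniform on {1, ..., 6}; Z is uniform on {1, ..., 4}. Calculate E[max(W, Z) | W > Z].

P(W > Z) = 7/12.
Summing max(W,Z)·P(x,y) over outcomes with W > Z gives 8/3.
E[max(W, Z) | W > Z] = (8/3) / (7/12) = 32/7.

32/7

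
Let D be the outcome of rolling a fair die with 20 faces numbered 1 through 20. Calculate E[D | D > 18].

Given D > 18, D is equally likely to be any of {19, 20}.
E[D | D > 18] = (19 + 20) / 2 = 39/2.

39/2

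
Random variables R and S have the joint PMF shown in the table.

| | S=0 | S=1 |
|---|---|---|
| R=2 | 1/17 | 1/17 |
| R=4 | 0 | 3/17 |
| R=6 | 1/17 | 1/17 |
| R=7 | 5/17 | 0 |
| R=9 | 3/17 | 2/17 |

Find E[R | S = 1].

P(S = 1) = 7/17.
Summing R·P(R=x,S=y) over the conditioning event gives 38/17.
E[R | S = 1] = (38/17) / (7/17) = 38/7.

38/7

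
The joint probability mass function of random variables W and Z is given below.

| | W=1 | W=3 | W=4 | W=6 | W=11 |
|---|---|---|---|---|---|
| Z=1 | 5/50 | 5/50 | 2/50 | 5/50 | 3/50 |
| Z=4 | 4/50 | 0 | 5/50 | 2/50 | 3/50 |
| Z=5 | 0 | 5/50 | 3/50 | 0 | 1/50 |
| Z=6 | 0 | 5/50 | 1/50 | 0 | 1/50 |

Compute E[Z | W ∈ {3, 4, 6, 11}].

P(W ∈ {3, 4, 6, 11}) = 41/50.
Summing Z·P(W=x,Z=y) over the conditioning event gives 71/25.
E[Z | W ∈ {3, 4, 6, 11}] = (71/25) / (41/50) = 142/41.

142/41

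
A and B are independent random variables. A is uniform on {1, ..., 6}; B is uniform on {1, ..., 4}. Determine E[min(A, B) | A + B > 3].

P(A + B > 3) = 7/8.
Summing min(A,B)·P(x,y) over outcomes with A + B > 3 gives 47/24.
E[min(A, B) | A + B > 3] = (47/24) / (7/8) = 47/21.

47/21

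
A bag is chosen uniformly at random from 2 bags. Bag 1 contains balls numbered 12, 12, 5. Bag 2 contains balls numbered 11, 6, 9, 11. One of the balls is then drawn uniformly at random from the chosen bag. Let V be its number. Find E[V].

E[V | bag 1] = (12+12+5)/3 = 29/3.
E[V | bag 2] = (11+6+9+11)/4 = 37/4.
E[V] = (1/2)·(29/3) + (1/2)·(37/4) = 227/24.

227/24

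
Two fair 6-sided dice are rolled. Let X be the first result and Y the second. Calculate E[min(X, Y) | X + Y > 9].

Outcomes with X + Y > 9: (4,6), (5,5), (5,6), (6,4), (6,5), (6,6), each with probability 1/36.
E[min(X, Y) | X + Y > 9] = (4 + 5 + 5 + 4 + 5 + 6) / 6 = 29/6.

29/6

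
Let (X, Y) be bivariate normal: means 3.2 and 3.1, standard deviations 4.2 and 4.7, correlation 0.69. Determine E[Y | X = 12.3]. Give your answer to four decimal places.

For a bivariate normal, E[Y | X=x] = μ_Y + ρ·(σ_Y/σ_X)·(x − μ_X).
E[Y | X=12.3] = 3.1 + (0.69)·(4.7/4.2)·(12.3 − (3.2)) = 3.1 + (0.77214)·(9.1) = 10.1265.

10.1265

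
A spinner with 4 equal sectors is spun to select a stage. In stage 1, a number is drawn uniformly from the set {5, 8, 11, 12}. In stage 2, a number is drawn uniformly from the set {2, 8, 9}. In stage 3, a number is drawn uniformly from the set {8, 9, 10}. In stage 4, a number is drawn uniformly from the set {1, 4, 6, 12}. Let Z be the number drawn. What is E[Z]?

361/48

E[Z | stage 1] = (5+8+11+12)/4 = 9.
E[Z | stage 2] = (2+8+9)/3 = 19/3.
E[Z | stage 3] = (8+9+10)/3 = 9.
E[Z | stage 4] = (1+4+6+12)/4 = 23/4.
E[Z] = (1/4)·(9) + (1/4)·(19/3) + (1/4)·(9) + (1/4)·(23/4) = 361/48.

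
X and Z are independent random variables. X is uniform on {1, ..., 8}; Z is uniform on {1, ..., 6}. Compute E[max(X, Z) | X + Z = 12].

7

P(X + Z = 12) = 1/16.
Summing max(X,Z)·P(x,y) over outcomes with X + Z = 12 gives 7/16.
E[max(X, Z) | X + Z = 12] = (7/16) / (1/16) = 7.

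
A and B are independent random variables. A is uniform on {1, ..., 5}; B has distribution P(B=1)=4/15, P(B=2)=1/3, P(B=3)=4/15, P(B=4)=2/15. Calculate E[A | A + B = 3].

P(A + B = 3) = 3/25.
Summing A·P(x,y) over outcomes with A + B = 3 gives 13/75.
E[A | A + B = 3] = (13/75) / (3/25) = 13/9.

13/9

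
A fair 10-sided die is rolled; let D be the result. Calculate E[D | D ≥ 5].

Given D ≥ 5, D is equally likely to be any of {5, 6, 7, 8, 9, 10}.
E[D | D ≥ 5] = (5 + 6 + 7 + 8 + 9 + 10) / 6 = 15/2.

15/2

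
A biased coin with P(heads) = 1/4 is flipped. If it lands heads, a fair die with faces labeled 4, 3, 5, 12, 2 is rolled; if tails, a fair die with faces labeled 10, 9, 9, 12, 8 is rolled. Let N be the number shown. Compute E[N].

E[N | heads] = (4+3+5+12+2)/5 = 26/5.
E[N | tails] = (10+9+9+12+8)/5 = 48/5.
By the law of total expectation,
E[N] = (1/4)·(26/5) + (3/4)·(48/5) = 17/2.

17/2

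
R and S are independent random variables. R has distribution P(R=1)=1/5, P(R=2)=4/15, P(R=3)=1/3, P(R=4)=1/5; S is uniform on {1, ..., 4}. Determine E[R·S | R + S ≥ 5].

P(R + S ≥ 5) = 19/30.
Summing RS·P(x,y) over outcomes with R + S ≥ 5 gives 323/60.
E[R·S | R + S ≥ 5] = (323/60) / (19/30) = 17/2.

17/2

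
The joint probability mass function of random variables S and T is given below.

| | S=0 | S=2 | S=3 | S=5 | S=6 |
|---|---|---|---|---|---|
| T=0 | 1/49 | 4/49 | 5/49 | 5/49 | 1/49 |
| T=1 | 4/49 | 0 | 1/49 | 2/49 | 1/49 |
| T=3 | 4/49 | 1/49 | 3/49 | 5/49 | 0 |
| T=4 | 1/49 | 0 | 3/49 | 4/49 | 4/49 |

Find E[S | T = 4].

53/12

P(T = 4) = 12/49.
Σ S·P over the event = 0·(1/49) + 3·(3/49) + 5·(4/49) + 6·(4/49) = 53/49.
E[S | T = 4] = (53/49) / (12/49) = 53/12.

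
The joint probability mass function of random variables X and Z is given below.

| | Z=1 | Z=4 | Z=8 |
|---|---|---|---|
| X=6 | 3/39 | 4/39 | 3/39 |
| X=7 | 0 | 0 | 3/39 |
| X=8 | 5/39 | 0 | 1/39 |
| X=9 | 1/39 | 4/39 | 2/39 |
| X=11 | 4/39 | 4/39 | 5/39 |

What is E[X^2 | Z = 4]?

P(Z = 4) = 4/13.
Summing X^2·P(X=x,Z=y) over the conditioning event gives 952/39.
E[X^2 | Z = 4] = (952/39) / (4/13) = 238/3.

238/3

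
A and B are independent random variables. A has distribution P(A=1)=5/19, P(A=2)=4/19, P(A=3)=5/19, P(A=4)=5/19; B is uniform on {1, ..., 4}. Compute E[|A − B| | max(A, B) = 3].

29/24

P(max(A, B) = 3) = 6/19.
Summing |A−B|·P(x,y) over outcomes with max(A, B) = 3 gives 29/76.
E[|A − B| | max(A, B) = 3] = (29/76) / (6/19) = 29/24.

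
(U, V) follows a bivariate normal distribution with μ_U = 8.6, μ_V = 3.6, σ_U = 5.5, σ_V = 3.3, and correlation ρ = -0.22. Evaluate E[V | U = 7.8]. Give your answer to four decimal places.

3.7056

The regression of V on U has slope ρ·σ_V/σ_U and passes through (μ_U, μ_V).
E[V | U=7.8] = 3.6 + (-0.22)·(3.3/5.5)·(7.8 − (8.6)) = 3.6 + (-0.132)·(-0.8) = 3.7056.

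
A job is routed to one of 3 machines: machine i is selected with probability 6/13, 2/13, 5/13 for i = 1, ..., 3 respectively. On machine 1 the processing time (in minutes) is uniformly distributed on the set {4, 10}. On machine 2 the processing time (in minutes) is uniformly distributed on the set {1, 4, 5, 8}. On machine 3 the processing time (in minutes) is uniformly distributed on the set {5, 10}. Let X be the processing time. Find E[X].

177/26

E[X | machine 1] = (4+10)/2 = 7.
E[X | machine 2] = (1+4+5+8)/4 = 9/2.
E[X | machine 3] = (5+10)/2 = 15/2.
E[X] = (6/13)·(7) + (2/13)·(9/2) + (5/13)·(15/2) = 177/26.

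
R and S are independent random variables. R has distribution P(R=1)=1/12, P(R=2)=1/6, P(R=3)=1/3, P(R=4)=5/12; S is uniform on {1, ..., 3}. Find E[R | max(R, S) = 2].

P(max(R, S) = 2) = 5/36.
Summing R·P(x,y) over outcomes with max(R, S) = 2 gives 1/4.
E[R | max(R, S) = 2] = (1/4) / (5/36) = 9/5.

9/5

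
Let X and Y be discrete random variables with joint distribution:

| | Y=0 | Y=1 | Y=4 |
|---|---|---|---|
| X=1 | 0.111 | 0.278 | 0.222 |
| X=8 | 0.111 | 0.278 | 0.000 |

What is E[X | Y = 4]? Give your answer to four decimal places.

P(Y = 4) = 0.222.
Σ X·P over the event = 1·(0.222) = 0.222.
E[X | Y = 4] = (0.222) / (0.222) = 1.0000.

1.0000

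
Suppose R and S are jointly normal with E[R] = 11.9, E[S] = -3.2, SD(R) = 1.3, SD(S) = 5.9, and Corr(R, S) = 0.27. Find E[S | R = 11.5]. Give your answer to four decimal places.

The regression of S on R has slope ρ·σ_S/σ_R and passes through (μ_R, μ_S).
E[S | R=11.5] = -3.2 + (0.27)·(5.9/1.3)·(11.5 − (11.9)) = -3.2 + (1.2254)·(-0.4) = -3.6902.

-3.6902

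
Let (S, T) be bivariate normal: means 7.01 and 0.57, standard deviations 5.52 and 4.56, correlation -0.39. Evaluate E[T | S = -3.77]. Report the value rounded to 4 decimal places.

For a bivariate normal, E[T | S=x] = μ_T + ρ·(σ_T/σ_S)·(x − μ_S).
E[T | S=-3.77] = 0.57 + (-0.39)·(4.56/5.52)·(-3.77 − (7.01)) = 0.57 + (-0.32217)·(-10.78) = 4.0430.

4.0430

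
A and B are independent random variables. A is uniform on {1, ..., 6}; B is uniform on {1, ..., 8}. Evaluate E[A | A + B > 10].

5

P(A + B > 10) = 5/24.
Summing A·P(x,y) over outcomes with A + B > 10 gives 25/24.
E[A | A + B > 10] = (25/24) / (5/24) = 5.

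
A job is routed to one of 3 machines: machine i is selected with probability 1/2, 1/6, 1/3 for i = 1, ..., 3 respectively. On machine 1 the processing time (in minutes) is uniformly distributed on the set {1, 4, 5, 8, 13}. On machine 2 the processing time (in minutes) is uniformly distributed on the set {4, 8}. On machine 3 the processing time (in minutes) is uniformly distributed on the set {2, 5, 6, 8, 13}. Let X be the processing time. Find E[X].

191/30

E[X | machine 1] = (1+4+5+8+13)/5 = 31/5.
E[X | machine 2] = (4+8)/2 = 6.
E[X | machine 3] = (2+5+6+8+13)/5 = 34/5.
E[X] = (1/2)·(31/5) + (1/6)·(6) + (1/3)·(34/5) = 191/30.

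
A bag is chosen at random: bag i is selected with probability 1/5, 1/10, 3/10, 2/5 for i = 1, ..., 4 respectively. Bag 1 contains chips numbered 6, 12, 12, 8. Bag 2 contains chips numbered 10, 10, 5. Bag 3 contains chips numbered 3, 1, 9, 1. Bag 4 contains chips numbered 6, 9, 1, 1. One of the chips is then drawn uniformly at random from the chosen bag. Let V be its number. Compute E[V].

E[V | bag 1] = (6+12+12+8)/4 = 19/2.
E[V | bag 2] = (10+10+5)/3 = 25/3.
E[V | bag 3] = (3+1+9+1)/4 = 7/2.
E[V | bag 4] = (6+9+1+1)/4 = 17/4.
E[V] = (1/5)·(19/2) + (1/10)·(25/3) + (3/10)·(7/2) + (2/5)·(17/4) = 329/60.

329/60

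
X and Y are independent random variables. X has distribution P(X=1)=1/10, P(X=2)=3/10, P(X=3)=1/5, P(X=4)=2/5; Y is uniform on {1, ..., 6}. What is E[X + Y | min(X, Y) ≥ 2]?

P(min(X, Y) ≥ 2) = 3/4.
Summing (X+Y)·P(x,y) over outcomes with min(X, Y) ≥ 2 gives 16/3.
E[X + Y | min(X, Y) ≥ 2] = (16/3) / (3/4) = 64/9.

64/9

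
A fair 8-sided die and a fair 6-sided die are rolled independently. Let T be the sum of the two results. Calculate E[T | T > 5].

P(T > 5) = 19/24.
E[T | T > 5] = (43/6) / (19/24) = 172/19.

172/19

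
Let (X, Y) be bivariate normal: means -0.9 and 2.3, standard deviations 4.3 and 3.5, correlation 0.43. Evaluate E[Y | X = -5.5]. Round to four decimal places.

For a bivariate normal, E[Y | X=x] = μ_Y + ρ·(σ_Y/σ_X)·(x − μ_X).
E[Y | X=-5.5] = 2.3 + (0.43)·(3.5/4.3)·(-5.5 − (-0.9)) = 2.3 + (0.35)·(-4.6) = 0.6900.

0.6900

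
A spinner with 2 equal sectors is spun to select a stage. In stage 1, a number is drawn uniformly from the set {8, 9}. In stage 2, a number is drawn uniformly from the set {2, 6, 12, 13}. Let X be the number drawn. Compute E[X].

67/8

E[X | stage 1] = (8+9)/2 = 17/2.
E[X | stage 2] = (2+6+12+13)/4 = 33/4.
By the law of total expectation,
E[X] = (1/2)·(17/2) + (1/2)·(33/4) = 67/8.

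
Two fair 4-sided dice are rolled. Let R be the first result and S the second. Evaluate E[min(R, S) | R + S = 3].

1

Outcomes with R + S = 3: (1,2), (2,1), each with probability 1/16.
E[min(R, S) | R + S = 3] = (1 + 1) / 2 = 1.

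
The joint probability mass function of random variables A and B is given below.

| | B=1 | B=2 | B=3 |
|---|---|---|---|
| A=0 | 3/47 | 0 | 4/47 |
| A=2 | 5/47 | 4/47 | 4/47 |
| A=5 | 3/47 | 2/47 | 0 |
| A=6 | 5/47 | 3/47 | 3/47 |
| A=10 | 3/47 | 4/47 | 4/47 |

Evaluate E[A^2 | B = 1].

P(B = 1) = 19/47.
Σ A^2·P over the event = 0·(3/47) + 4·(5/47) + 25·(3/47) + 36·(5/47) + 100·(3/47) = 575/47.
E[A^2 | B = 1] = (575/47) / (19/47) = 575/19.

575/19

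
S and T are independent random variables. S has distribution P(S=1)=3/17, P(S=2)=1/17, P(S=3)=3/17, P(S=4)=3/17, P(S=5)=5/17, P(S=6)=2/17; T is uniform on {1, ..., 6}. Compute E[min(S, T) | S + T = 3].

P(S + T = 3) = 2/51.
Summing min(S,T)·P(x,y) over outcomes with S + T = 3 gives 2/51.
E[min(S, T) | S + T = 3] = (2/51) / (2/51) = 1.

1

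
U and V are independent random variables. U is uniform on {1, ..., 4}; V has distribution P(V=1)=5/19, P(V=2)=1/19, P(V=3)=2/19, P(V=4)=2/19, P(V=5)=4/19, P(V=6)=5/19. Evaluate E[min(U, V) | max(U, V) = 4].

33/16

P(max(U, V) = 4) = 4/19.
Summing min(U,V)·P(x,y) over outcomes with max(U, V) = 4 gives 33/76.
E[min(U, V) | max(U, V) = 4] = (33/76) / (4/19) = 33/16.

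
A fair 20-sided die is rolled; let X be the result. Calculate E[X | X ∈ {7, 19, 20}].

46/3

P(X ∈ {7, 19, 20}) = 3/20.
Σ over the event: 7·1/20 + 19·1/20 + 20·1/20 = 23/10.
E[X | X ∈ {7, 19, 20}] = (23/10) / (3/20) = 46/3.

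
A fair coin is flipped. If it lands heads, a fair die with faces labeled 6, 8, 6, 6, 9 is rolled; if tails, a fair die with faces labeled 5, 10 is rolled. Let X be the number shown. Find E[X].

29/4

E[X | heads] = (6+8+6+6+9)/5 = 7.
E[X | tails] = (5+10)/2 = 15/2.
E[X] = (1/2)·(7) + (1/2)·(15/2) = 29/4.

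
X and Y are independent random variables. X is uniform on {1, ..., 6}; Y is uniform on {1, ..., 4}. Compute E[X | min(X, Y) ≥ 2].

4

P(min(X, Y) ≥ 2) = 5/8.
Summing X·P(x,y) over outcomes with min(X, Y) ≥ 2 gives 5/2.
E[X | min(X, Y) ≥ 2] = (5/2) / (5/8) = 4.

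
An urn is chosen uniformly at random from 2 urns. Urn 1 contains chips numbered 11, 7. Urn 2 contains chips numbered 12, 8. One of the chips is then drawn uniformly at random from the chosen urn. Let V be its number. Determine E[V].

E[V | urn 1] = (11+7)/2 = 9.
E[V | urn 2] = (12+8)/2 = 10.
By the law of total expectation,
E[V] = (1/2)·(9) + (1/2)·(10) = 19/2.

19/2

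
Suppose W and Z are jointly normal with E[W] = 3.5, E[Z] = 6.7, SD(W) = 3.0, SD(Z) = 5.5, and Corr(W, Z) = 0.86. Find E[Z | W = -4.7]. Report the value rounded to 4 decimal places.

-6.2287

The regression of Z on W has slope ρ·σ_Z/σ_W and passes through (μ_W, μ_Z).
E[Z | W=-4.7] = 6.7 + (0.86)·(5.5/3.0)·(-4.7 − (3.5)) = 6.7 + (1.57667)·(-8.2) = -6.2287.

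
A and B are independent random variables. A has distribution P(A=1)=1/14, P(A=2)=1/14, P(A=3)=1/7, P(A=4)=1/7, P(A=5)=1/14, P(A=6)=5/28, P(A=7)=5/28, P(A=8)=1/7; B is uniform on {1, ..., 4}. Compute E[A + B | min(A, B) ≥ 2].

P(min(A, B) ≥ 2) = 39/56.
Summing (A+B)·P(x,y) over outcomes with min(A, B) ≥ 2 gives 93/16.
E[A + B | min(A, B) ≥ 2] = (93/16) / (39/56) = 217/26.

217/26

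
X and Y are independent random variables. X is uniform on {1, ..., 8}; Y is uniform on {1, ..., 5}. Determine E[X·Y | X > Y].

16

P(X > Y) = 5/8.
Summing XY·P(x,y) over outcomes with X > Y gives 10.
E[X·Y | X > Y] = (10) / (5/8) = 16.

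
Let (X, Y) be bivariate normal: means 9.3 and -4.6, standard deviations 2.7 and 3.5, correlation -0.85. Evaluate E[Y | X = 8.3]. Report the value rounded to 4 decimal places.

For a bivariate normal, E[Y | X=x] = μ_Y + ρ·(σ_Y/σ_X)·(x − μ_X).
E[Y | X=8.3] = -4.6 + (-0.85)·(3.5/2.7)·(8.3 − (9.3)) = -4.6 + (-1.1019)·(-1) = -3.4981.

-3.4981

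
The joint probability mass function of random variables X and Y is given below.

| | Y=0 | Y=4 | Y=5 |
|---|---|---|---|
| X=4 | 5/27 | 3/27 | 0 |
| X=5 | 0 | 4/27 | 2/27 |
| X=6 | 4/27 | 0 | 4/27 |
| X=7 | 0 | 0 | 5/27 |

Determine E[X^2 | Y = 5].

439/11

P(Y = 5) = 11/27.
Σ X^2·P over the event = 25·(2/27) + 36·(4/27) + 49·(5/27) = 439/27.
E[X^2 | Y = 5] = (439/27) / (11/27) = 439/11.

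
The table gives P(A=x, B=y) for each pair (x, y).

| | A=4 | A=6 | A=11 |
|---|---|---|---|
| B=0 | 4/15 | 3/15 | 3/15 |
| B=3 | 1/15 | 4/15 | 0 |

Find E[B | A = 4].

P(A = 4) = 1/3.
Summing B·P(A=x,B=y) over the conditioning event gives 1/5.
E[B | A = 4] = (1/5) / (1/3) = 3/5.

3/5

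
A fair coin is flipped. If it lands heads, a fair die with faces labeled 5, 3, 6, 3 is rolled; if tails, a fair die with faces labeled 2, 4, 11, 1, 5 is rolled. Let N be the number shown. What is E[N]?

177/40

E[N | heads] = (5+3+6+3)/4 = 17/4.
E[N | tails] = (2+4+11+1+5)/5 = 23/5.
E[N] = (1/2)·(17/4) + (1/2)·(23/5) = 177/40.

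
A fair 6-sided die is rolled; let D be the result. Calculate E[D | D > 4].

11/2

Given D > 4, D is equally likely to be any of {5, 6}.
E[D | D > 4] = (5 + 6) / 2 = 11/2.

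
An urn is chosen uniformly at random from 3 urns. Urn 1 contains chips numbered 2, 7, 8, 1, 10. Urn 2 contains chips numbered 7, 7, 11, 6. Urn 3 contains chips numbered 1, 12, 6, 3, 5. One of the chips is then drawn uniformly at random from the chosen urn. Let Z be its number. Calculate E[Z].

25/4

E[Z | urn 1] = (2+7+8+1+10)/5 = 28/5.
E[Z | urn 2] = (7+7+11+6)/4 = 31/4.
E[Z | urn 3] = (1+12+6+3+5)/5 = 27/5.
E[Z] = (1/3)·(28/5) + (1/3)·(31/4) + (1/3)·(27/5) = 25/4.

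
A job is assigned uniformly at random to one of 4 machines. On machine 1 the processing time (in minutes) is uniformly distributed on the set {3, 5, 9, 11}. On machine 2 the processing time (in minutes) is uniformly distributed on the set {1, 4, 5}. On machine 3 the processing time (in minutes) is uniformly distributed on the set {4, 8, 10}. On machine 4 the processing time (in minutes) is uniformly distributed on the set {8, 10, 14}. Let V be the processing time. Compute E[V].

85/12

E[V | machine 1] = (3+5+9+11)/4 = 7.
E[V | machine 2] = (1+4+5)/3 = 10/3.
E[V | machine 3] = (4+8+10)/3 = 22/3.
E[V | machine 4] = (8+10+14)/3 = 32/3.
By the law of total expectation,
E[V] = (1/4)·(7) + (1/4)·(10/3) + (1/4)·(22/3) + (1/4)·(32/3) = 85/12.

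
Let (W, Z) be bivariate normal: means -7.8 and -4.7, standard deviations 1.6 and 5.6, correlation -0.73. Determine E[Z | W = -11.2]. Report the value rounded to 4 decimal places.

For a bivariate normal, E[Z | W=x] = μ_Z + ρ·(σ_Z/σ_W)·(x − μ_W).
E[Z | W=-11.2] = -4.7 + (-0.73)·(5.6/1.6)·(-11.2 − (-7.8)) = -4.7 + (-2.555)·(-3.4) = 3.9870.

3.9870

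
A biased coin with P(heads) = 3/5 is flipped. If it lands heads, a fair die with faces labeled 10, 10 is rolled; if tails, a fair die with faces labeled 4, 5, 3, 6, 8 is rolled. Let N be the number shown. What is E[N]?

202/25

E[N | heads] = (10+10)/2 = 10.
E[N | tails] = (4+5+3+6+8)/5 = 26/5.
By the law of total expectation,
E[N] = (3/5)·(10) + (2/5)·(26/5) = 202/25.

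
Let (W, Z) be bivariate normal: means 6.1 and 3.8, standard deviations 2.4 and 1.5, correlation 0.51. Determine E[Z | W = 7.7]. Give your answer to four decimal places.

The regression of Z on W has slope ρ·σ_Z/σ_W and passes through (μ_W, μ_Z).
E[Z | W=7.7] = 3.8 + (0.51)·(1.5/2.4)·(7.7 − (6.1)) = 3.8 + (0.31875)·(1.6) = 4.3100.

4.3100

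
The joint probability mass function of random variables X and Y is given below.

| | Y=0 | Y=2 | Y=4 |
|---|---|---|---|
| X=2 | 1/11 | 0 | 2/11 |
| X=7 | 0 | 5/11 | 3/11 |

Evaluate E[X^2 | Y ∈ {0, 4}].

P(Y ∈ {0, 4}) = 6/11.
Summing X^2·P(X=x,Y=y) over the conditioning event gives 159/11.
E[X^2 | Y ∈ {0, 4}] = (159/11) / (6/11) = 53/2.

53/2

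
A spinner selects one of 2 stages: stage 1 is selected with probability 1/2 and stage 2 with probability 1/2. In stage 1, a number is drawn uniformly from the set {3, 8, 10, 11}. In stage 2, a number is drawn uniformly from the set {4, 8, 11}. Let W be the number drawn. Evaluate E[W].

E[W | stage 1] = (3+8+10+11)/4 = 8.
E[W | stage 2] = (4+8+11)/3 = 23/3.
By the law of total expectation,
E[W] = (1/2)·(8) + (1/2)·(23/3) = 47/6.

47/6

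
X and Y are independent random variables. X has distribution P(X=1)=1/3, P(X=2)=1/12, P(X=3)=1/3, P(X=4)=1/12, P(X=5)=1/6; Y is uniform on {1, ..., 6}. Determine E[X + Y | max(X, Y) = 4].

80/13

P(max(X, Y) = 4) = 13/72.
Summing (X+Y)·P(x,y) over outcomes with max(X, Y) = 4 gives 10/9.
E[X + Y | max(X, Y) = 4] = (10/9) / (13/72) = 80/13.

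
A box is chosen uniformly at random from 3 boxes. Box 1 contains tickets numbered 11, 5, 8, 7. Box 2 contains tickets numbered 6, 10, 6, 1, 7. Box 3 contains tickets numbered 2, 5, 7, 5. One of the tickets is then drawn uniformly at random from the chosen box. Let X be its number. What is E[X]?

37/6

E[X | box 1] = (11+5+8+7)/4 = 31/4.
E[X | box 2] = (6+10+6+1+7)/5 = 6.
E[X | box 3] = (2+5+7+5)/4 = 19/4.
E[X] = (1/3)·(31/4) + (1/3)·(6) + (1/3)·(19/4) = 37/6.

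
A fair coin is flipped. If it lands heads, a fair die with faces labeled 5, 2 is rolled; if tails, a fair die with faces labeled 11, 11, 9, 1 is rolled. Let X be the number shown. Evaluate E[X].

23/4

E[X | heads] = (5+2)/2 = 7/2.
E[X | tails] = (11+11+9+1)/4 = 8.
By the law of total expectation,
E[X] = (1/2)·(7/2) + (1/2)·(8) = 23/4.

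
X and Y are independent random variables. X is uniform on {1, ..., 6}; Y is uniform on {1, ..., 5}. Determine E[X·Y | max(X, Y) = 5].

125/9

Outcomes with max(X, Y) = 5: (1,5), (2,5), (3,5), (4,5), (5,1), (5,2), (5,3), (5,4), (5,5), each with probability 1/30.
E[X·Y | max(X, Y) = 5] = (5 + 10 + 15 + 20 + 5 + 10 + 15 + 20 + 25) / 9 = 125/9.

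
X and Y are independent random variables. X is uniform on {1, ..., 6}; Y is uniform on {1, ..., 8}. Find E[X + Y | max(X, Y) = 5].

70/9

Outcomes with max(X, Y) = 5: (1,5), (2,5), (3,5), (4,5), (5,1), (5,2), (5,3), (5,4), (5,5), each with probability 1/48.
E[X + Y | max(X, Y) = 5] = (6 + 7 + 8 + 9 + 6 + 7 + 8 + 9 + 10) / 9 = 70/9.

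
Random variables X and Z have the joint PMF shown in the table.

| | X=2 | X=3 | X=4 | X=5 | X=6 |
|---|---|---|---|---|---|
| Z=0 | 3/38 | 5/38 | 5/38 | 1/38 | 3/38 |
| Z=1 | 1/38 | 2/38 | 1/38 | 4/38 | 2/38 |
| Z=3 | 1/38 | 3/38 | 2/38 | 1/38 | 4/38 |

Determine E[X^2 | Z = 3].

P(Z = 3) = 11/38.
Σ X^2·P over the event = 4·(1/38) + 9·(3/38) + 16·(2/38) + 25·(1/38) + 36·(4/38) = 116/19.
E[X^2 | Z = 3] = (116/19) / (11/38) = 232/11.

232/11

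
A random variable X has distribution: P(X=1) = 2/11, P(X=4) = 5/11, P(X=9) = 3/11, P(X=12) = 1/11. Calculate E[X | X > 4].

P(X > 4) = 4/11.
Σ over the event: 9·3/11 + 12·1/11 = 39/11.
E[X | X > 4] = (39/11) / (4/11) = 39/4.

39/4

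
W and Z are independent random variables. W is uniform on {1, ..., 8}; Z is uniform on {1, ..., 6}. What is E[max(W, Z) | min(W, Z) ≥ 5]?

Outcomes with min(W, Z) ≥ 5: (5,5), (5,6), (6,5), (6,6), (7,5), (7,6), (8,5), (8,6), each with probability 1/48.
E[max(W, Z) | min(W, Z) ≥ 5] = (5 + 6 + 6 + 6 + 7 + 7 + 8 + 8) / 8 = 53/8.

53/8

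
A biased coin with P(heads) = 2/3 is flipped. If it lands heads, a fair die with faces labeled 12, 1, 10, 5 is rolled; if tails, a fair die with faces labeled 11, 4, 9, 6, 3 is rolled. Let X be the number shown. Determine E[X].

E[X | heads] = (12+1+10+5)/4 = 7.
E[X | tails] = (11+4+9+6+3)/5 = 33/5.
E[X] = (2/3)·(7) + (1/3)·(33/5) = 103/15.

103/15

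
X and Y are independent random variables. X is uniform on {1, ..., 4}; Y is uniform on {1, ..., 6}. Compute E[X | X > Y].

10/3

P(X > Y) = 1/4.
Summing X·P(x,y) over outcomes with X > Y gives 5/6.
E[X | X > Y] = (5/6) / (1/4) = 10/3.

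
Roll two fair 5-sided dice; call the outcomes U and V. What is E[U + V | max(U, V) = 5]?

70/9

Outcomes with max(U, V) = 5: (1,5), (2,5), (3,5), (4,5), (5,1), (5,2), (5,3), (5,4), (5,5), each with probability 1/25.
E[U + V | max(U, V) = 5] = (6 + 7 + 8 + 9 + 6 + 7 + 8 + 9 + 10) / 9 = 70/9.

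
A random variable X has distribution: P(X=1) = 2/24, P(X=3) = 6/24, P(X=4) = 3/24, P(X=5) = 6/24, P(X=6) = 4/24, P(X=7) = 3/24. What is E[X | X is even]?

36/7

P(X is even) = 7/24.
Σ over the event: 4·1/8 + 6·1/6 = 3/2.
E[X | X is even] = (3/2) / (7/24) = 36/7.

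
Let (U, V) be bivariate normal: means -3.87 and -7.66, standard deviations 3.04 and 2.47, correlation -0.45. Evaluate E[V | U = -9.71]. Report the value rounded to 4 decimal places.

The regression of V on U has slope ρ·σ_V/σ_U and passes through (μ_U, μ_V).
E[V | U=-9.71] = -7.66 + (-0.45)·(2.47/3.04)·(-9.71 − (-3.87)) = -7.66 + (-0.36562)·(-5.84) = -5.5248.

-5.5248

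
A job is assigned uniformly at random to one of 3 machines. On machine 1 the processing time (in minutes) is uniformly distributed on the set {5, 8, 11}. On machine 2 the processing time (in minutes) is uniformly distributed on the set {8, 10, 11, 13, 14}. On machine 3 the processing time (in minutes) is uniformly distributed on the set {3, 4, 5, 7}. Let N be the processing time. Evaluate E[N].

479/60

E[N | machine 1] = (5+8+11)/3 = 8.
E[N | machine 2] = (8+10+11+13+14)/5 = 56/5.
E[N | machine 3] = (3+4+5+7)/4 = 19/4.
E[N] = (1/3)·(8) + (1/3)·(56/5) + (1/3)·(19/4) = 479/60.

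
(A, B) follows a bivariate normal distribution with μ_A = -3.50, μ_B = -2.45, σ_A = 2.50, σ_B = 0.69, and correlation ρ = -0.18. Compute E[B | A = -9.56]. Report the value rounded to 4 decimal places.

E[B | A=x] = μ_B + ρ(σ_B/σ_A)(x − μ_A) for jointly normal variables.
E[B | A=-9.56] = -2.45 + (-0.18)·(0.69/2.50)·(-9.56 − (-3.50)) = -2.45 + (-0.04968)·(-6.06) = -2.1489.

-2.1489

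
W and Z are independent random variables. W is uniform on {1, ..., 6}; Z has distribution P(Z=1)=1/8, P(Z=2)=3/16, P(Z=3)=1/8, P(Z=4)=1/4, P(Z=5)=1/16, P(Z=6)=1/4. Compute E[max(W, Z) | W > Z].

P(W > Z) = 37/96.
Summing max(W,Z)·P(x,y) over outcomes with W > Z gives 29/16.
E[max(W, Z) | W > Z] = (29/16) / (37/96) = 174/37.

174/37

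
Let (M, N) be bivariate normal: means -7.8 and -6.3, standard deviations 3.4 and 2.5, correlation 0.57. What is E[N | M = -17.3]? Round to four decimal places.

-10.2816

The regression of N on M has slope ρ·σ_N/σ_M and passes through (μ_M, μ_N).
E[N | M=-17.3] = -6.3 + (0.57)·(2.5/3.4)·(-17.3 − (-7.8)) = -6.3 + (0.41912)·(-9.5) = -10.2816.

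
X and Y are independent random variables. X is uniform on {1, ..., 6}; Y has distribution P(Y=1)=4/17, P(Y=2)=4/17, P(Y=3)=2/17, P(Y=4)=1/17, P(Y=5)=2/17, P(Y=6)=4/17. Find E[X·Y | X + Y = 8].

172/13

P(X + Y = 8) = 13/102.
Summing XY·P(x,y) over outcomes with X + Y = 8 gives 86/51.
E[X·Y | X + Y = 8] = (86/51) / (13/102) = 172/13.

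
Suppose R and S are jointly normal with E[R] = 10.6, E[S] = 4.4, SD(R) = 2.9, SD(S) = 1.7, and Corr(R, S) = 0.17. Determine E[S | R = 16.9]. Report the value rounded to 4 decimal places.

5.0278

For a bivariate normal, E[S | R=x] = μ_S + ρ·(σ_S/σ_R)·(x − μ_R).
E[S | R=16.9] = 4.4 + (0.17)·(1.7/2.9)·(16.9 − (10.6)) = 4.4 + (0.099655)·(6.3) = 5.0278.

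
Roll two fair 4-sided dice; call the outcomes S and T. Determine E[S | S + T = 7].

Outcomes with S + T = 7: (3,4), (4,3), each with probability 1/16.
E[S | S + T = 7] = (3 + 4) / 2 = 7/2.

7/2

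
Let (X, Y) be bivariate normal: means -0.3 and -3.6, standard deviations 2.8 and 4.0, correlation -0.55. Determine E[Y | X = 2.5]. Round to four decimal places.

For a bivariate normal, E[Y | X=x] = μ_Y + ρ·(σ_Y/σ_X)·(x − μ_X).
E[Y | X=2.5] = -3.6 + (-0.55)·(4.0/2.8)·(2.5 − (-0.3)) = -3.6 + (-0.78571)·(2.8) = -5.8000.

-5.8000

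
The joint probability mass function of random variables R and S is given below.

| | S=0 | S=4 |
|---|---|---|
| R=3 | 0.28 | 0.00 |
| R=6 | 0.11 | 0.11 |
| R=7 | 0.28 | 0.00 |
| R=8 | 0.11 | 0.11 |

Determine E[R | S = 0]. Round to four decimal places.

P(S = 0) = 0.78.
Σ R·P over the event = 3·(0.28) + 6·(0.11) + 7·(0.28) + 8·(0.11) = 4.34.
E[R | S = 0] = (4.34) / (0.78) = 5.5641.

5.5641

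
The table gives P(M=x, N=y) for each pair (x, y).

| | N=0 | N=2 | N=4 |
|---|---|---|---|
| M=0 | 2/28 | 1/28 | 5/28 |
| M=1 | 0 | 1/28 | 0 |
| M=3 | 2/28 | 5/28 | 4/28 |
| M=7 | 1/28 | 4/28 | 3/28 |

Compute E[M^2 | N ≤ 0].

P(N ≤ 0) = 5/28.
Σ M^2·P over the event = 0·(2/28) + 9·(2/28) + 49·(1/28) = 67/28.
E[M^2 | N ≤ 0] = (67/28) / (5/28) = 67/5.

67/5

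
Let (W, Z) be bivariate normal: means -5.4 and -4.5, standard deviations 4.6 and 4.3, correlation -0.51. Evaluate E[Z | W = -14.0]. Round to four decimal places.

-0.4000

The regression of Z on W has slope ρ·σ_Z/σ_W and passes through (μ_W, μ_Z).
E[Z | W=-14.0] = -4.5 + (-0.51)·(4.3/4.6)·(-14.0 − (-5.4)) = -4.5 + (-0.47674)·(-8.6) = -0.4000.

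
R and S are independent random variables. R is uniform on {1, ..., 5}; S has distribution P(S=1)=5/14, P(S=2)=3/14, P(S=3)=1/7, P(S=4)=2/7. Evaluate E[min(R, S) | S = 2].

9/5

P(S = 2) = 3/14.
Summing min(R,S)·P(x,y) over outcomes with S = 2 gives 27/70.
E[min(R, S) | S = 2] = (27/70) / (3/14) = 9/5.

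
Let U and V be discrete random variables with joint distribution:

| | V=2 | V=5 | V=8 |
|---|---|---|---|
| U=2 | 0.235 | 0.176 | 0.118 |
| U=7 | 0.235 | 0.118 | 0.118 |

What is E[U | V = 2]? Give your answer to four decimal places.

4.5000

P(V = 2) = 0.470.
Σ U·P over the event = 2·(0.235) + 7·(0.235) = 2.115.
E[U | V = 2] = (2.115) / (0.470) = 4.5000.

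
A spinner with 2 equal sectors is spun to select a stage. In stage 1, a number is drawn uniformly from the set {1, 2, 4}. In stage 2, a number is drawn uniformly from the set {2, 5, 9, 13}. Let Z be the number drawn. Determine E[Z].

115/24

E[Z | stage 1] = (1+2+4)/3 = 7/3.
E[Z | stage 2] = (2+5+9+13)/4 = 29/4.
E[Z] = (1/2)·(7/3) + (1/2)·(29/4) = 115/24.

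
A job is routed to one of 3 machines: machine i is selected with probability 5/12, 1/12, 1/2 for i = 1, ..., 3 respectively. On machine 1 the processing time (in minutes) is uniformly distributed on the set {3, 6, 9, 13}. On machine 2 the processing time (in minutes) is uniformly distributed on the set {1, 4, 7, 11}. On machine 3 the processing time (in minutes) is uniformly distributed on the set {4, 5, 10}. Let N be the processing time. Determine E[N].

E[N | machine 1] = (3+6+9+13)/4 = 31/4.
E[N | machine 2] = (1+4+7+11)/4 = 23/4.
E[N | machine 3] = (4+5+10)/3 = 19/3.
E[N] = (5/12)·(31/4) + (1/12)·(23/4) + (1/2)·(19/3) = 55/8.

55/8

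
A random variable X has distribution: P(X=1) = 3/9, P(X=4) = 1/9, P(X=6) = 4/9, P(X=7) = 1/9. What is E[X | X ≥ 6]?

P(X ≥ 6) = 5/9.
Σ over the event: 6·4/9 + 7·1/9 = 31/9.
E[X | X ≥ 6] = (31/9) / (5/9) = 31/5.

31/5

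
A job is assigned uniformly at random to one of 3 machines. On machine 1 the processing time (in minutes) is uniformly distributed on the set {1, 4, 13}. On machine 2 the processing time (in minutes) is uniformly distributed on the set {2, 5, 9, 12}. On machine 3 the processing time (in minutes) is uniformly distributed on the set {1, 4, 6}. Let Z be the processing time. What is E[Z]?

E[Z | machine 1] = (1+4+13)/3 = 6.
E[Z | machine 2] = (2+5+9+12)/4 = 7.
E[Z | machine 3] = (1+4+6)/3 = 11/3.
E[Z] = (1/3)·(6) + (1/3)·(7) + (1/3)·(11/3) = 50/9.

50/9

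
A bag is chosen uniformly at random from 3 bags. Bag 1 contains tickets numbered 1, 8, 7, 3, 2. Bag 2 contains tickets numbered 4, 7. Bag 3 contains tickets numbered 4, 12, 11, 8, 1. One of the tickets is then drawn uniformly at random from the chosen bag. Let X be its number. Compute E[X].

169/30

E[X | bag 1] = (1+8+7+3+2)/5 = 21/5.
E[X | bag 2] = (4+7)/2 = 11/2.
E[X | bag 3] = (4+12+11+8+1)/5 = 36/5.
By the law of total expectation,
E[X] = (1/3)·(21/5) + (1/3)·(11/2) + (1/3)·(36/5) = 169/30.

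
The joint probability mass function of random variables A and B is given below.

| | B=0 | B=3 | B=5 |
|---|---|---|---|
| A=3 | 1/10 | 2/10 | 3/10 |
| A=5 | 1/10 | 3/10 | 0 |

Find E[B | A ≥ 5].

P(A ≥ 5) = 2/5.
Summing B·P(A=x,B=y) over the conditioning event gives 9/10.
E[B | A ≥ 5] = (9/10) / (2/5) = 9/4.

9/4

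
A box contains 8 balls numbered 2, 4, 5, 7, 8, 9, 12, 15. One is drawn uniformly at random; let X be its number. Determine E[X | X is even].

P(X is even) = 1/2.
Σ over the event: 2·1/8 + 4·1/8 + 8·1/8 + 12·1/8 = 13/4.
E[X | X is even] = (13/4) / (1/2) = 13/2.

13/2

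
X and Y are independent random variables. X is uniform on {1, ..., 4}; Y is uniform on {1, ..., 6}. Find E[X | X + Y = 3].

Outcomes with X + Y = 3: (1,2), (2,1), each with probability 1/24.
E[X | X + Y = 3] = (1 + 2) / 2 = 3/2.

3/2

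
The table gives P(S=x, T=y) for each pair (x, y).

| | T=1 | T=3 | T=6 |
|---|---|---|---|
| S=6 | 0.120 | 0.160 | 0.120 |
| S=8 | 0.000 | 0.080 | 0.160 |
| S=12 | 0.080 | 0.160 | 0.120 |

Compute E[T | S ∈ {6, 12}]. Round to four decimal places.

P(S ∈ {6, 12}) = 0.760.
Σ T·P over the event = 1·(0.120) + 3·(0.160) + 6·(0.120) + 1·(0.080) + 3·(0.160) + 6·(0.120) = 2.600.
E[T | S ∈ {6, 12}] = (2.600) / (0.760) = 3.4211.

3.4211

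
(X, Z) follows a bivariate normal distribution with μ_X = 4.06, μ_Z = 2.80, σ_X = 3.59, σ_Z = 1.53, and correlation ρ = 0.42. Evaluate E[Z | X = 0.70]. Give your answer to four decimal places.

2.1986

E[Z | X=x] = μ_Z + ρ(σ_Z/σ_X)(x − μ_X) for jointly normal variables.
E[Z | X=0.70] = 2.80 + (0.42)·(1.53/3.59)·(0.70 − (4.06)) = 2.80 + (0.179)·(-3.36) = 2.1986.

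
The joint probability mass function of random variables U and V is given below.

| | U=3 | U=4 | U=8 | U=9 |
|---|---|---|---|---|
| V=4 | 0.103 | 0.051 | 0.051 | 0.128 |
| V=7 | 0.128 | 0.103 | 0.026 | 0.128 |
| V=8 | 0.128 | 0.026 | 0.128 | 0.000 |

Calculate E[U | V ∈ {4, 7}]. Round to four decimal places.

5.8900

P(V ∈ {4, 7}) = 0.718.
Σ U·P over the event = 3·(0.103) + 3·(0.128) + 4·(0.051) + 4·(0.103) + 8·(0.051) + 8·(0.026) + 9·(0.128) + 9·(0.128) = 4.229.
E[U | V ∈ {4, 7}] = (4.229) / (0.718) = 5.8900.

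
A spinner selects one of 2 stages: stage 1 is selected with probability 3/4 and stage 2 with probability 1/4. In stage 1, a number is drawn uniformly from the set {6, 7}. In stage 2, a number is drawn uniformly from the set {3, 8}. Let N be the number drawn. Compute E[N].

25/4

E[N | stage 1] = (6+7)/2 = 13/2.
E[N | stage 2] = (3+8)/2 = 11/2.
By the law of total expectation,
E[N] = (3/4)·(13/2) + (1/4)·(11/2) = 25/4.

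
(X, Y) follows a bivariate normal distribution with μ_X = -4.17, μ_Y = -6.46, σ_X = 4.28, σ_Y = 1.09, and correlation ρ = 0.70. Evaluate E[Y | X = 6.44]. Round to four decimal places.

-4.5685

For a bivariate normal, E[Y | X=x] = μ_Y + ρ·(σ_Y/σ_X)·(x − μ_X).
E[Y | X=6.44] = -6.46 + (0.70)·(1.09/4.28)·(6.44 − (-4.17)) = -6.46 + (0.178271)·(10.61) = -4.5685.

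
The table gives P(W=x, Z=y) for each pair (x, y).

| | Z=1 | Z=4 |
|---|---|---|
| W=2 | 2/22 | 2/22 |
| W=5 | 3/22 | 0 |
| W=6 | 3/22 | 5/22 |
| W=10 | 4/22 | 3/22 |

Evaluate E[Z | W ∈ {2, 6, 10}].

P(W ∈ {2, 6, 10}) = 19/22.
Σ Z·P over the event = 1·(2/22) + 4·(2/22) + 1·(3/22) + 4·(5/22) + 1·(4/22) + 4·(3/22) = 49/22.
E[Z | W ∈ {2, 6, 10}] = (49/22) / (19/22) = 49/19.

49/19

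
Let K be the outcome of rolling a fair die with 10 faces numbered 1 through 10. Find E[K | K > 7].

Given K > 7, K is equally likely to be any of {8, 9, 10}.
E[K | K > 7] = (8 + 9 + 10) / 3 = 9.

9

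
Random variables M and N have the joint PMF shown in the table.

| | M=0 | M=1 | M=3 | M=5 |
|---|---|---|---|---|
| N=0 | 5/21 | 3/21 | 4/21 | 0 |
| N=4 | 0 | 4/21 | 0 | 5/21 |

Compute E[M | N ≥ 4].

P(N ≥ 4) = 3/7.
Σ M·P over the event = 1·(4/21) + 5·(5/21) = 29/21.
E[M | N ≥ 4] = (29/21) / (3/7) = 29/9.

29/9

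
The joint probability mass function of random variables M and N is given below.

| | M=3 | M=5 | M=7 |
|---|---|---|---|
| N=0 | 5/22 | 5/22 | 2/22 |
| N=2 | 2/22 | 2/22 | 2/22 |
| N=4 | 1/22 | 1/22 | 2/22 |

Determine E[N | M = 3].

P(M = 3) = 4/11.
Σ N·P over the event = 0·(5/22) + 2·(2/22) + 4·(1/22) = 4/11.
E[N | M = 3] = (4/11) / (4/11) = 1.

1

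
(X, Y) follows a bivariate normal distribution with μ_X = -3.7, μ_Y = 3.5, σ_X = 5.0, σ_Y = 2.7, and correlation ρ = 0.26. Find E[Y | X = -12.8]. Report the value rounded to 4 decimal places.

The regression of Y on X has slope ρ·σ_Y/σ_X and passes through (μ_X, μ_Y).
E[Y | X=-12.8] = 3.5 + (0.26)·(2.7/5.0)·(-12.8 − (-3.7)) = 3.5 + (0.1404)·(-9.1) = 2.2224.

2.2224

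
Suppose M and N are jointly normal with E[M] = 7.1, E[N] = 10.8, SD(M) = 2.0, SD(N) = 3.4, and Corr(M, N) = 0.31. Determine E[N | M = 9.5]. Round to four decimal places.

12.0648

The regression of N on M has slope ρ·σ_N/σ_M and passes through (μ_M, μ_N).
E[N | M=9.5] = 10.8 + (0.31)·(3.4/2.0)·(9.5 − (7.1)) = 10.8 + (0.527)·(2.4) = 12.0648.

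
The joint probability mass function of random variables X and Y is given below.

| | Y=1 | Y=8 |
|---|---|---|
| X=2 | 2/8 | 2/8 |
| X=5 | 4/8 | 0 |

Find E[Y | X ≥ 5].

P(X ≥ 5) = 1/2.
Σ Y·P over the event = 1·(4/8) = 1/2.
E[Y | X ≥ 5] = (1/2) / (1/2) = 1.

1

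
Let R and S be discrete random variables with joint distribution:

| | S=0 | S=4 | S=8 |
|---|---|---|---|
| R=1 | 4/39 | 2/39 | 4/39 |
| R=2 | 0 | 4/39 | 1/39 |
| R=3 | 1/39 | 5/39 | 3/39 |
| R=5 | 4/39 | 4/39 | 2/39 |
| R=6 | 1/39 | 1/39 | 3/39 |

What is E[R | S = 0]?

P(S = 0) = 10/39.
Summing R·P(R=x,S=y) over the conditioning event gives 11/13.
E[R | S = 0] = (11/13) / (10/39) = 33/10.

33/10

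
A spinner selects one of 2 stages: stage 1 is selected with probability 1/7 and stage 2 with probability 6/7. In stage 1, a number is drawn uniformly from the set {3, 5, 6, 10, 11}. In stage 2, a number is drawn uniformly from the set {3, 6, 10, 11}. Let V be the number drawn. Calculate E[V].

52/7

E[V | stage 1] = (3+5+6+10+11)/5 = 7.
E[V | stage 2] = (3+6+10+11)/4 = 15/2.
E[V] = (1/7)·(7) + (6/7)·(15/2) = 52/7.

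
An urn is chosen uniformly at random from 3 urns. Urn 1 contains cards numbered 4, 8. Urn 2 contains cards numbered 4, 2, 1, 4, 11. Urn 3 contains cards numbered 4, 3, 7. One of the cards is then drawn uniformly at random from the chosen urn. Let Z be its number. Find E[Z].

226/45

E[Z | urn 1] = (4+8)/2 = 6.
E[Z | urn 2] = (4+2+1+4+11)/5 = 22/5.
E[Z | urn 3] = (4+3+7)/3 = 14/3.
E[Z] = (1/3)·(6) + (1/3)·(22/5) + (1/3)·(14/3) = 226/45.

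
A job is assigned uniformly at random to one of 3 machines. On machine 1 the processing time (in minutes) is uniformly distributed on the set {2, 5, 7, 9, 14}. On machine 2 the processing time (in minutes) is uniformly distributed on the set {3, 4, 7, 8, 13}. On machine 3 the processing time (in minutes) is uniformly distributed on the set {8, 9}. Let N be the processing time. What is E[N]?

E[N | machine 1] = (2+5+7+9+14)/5 = 37/5.
E[N | machine 2] = (3+4+7+8+13)/5 = 7.
E[N | machine 3] = (8+9)/2 = 17/2.
By the law of total expectation,
E[N] = (1/3)·(37/5) + (1/3)·(7) + (1/3)·(17/2) = 229/30.

229/30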